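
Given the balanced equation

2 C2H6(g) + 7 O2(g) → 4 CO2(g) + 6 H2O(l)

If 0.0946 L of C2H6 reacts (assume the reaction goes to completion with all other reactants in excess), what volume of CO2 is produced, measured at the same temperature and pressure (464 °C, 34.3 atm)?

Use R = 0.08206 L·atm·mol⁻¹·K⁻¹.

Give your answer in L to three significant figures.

0.189 L

At constant T and P, gas volumes are in the mole ratio: V(CO2) = (4/2) × 0.0946 = 0.1892 L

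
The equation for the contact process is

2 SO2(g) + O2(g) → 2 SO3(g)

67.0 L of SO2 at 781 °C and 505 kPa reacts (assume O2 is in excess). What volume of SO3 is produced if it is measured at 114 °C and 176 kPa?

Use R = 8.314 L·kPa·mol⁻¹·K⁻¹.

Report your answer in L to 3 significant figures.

70.6 L

n(SO2) = PV/RT = (505 × 67.0) / (8.314 × 1054.15) = 3.861 mol
n(SO3) = (2/2) × 3.861 = 3.861 mol
V = nRT/P = 3.861 × 8.314 × 387.15 / 176 = 70.61 L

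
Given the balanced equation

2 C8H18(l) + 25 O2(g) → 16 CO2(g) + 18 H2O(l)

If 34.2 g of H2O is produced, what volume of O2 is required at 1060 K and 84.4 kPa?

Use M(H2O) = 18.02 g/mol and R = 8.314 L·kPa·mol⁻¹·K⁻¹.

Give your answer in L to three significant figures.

n(H2O) = 34.20 / 18.02 = 1.898 mol
n(O2) = (25/18) × 1.898 = 2.636 mol
V = nRT/P = 2.636 × 8.314 × 1060 / 84.4 = 275.2 L

275 L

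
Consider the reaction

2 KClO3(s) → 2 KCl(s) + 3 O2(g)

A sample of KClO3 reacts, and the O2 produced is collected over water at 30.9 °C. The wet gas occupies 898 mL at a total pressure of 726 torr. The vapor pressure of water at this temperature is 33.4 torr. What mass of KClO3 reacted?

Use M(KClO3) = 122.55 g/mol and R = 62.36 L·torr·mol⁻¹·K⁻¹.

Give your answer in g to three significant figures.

2.68 g

P(O2) = 726 − 33.4 = 692.6 torr
n(O2) = PV/RT = (692.6 × 0.8980) / (62.36 × 304.05) = 0.03280 mol
n(KClO3) = (2/3) × 0.03280 = 0.02187 mol
m(KClO3) = 0.02187 × 122.55 = 2.680 g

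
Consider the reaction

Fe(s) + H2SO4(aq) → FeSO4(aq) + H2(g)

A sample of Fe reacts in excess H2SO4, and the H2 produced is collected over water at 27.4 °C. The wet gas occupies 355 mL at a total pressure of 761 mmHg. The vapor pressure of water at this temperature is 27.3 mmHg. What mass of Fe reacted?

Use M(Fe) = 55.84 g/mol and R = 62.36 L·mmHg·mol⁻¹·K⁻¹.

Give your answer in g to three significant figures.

0.776 g

P(H2) = 761 − 27.3 = 733.7 mmHg
n(H2) = PV/RT = (733.7 × 0.3550) / (62.36 × 300.55) = 0.01390 mol
n(Fe) = (1/1) × 0.01390 = 0.01390 mol
m(Fe) = 0.01390 × 55.84 = 0.7762 g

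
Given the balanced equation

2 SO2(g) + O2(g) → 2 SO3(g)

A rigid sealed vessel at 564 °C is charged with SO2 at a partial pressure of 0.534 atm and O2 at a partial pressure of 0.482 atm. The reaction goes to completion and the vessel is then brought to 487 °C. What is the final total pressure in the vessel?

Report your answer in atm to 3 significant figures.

With V and T fixed, P_i ∝ n_i, so the mole ratios apply directly to partial pressures at 564 °C.
P(O2) required for 0.534 atm of SO2 = (1/2) × 0.534 = 0.2670 atm; available 0.482 atm, so SO2 is limiting.
P(O2) remaining = 0.482 − (1/2) × 0.534 = 0.2150 atm
P(gaseous products) = (2)/2 × 0.534 = 0.5340 atm
P_total at 564 °C = 0.2150 + 0.5340 = 0.7490 atm
Scaling to 487 °C: P = 0.7490 × 760.15/837.15 = 0.6801 atm

0.680 atm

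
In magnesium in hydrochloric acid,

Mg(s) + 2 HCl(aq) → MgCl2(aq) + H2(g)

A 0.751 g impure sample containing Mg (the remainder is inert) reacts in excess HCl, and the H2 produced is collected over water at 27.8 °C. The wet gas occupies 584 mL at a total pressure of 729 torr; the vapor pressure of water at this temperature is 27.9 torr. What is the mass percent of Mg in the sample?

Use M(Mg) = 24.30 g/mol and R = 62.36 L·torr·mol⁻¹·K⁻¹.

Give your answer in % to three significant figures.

70.6 %

P(H2) = 729 − 27.9 = 701.1 torr
n(H2) = PV/RT = (701.1 × 0.5840) / (62.36 × 300.95) = 0.02182 mol
n(Mg) = (1/1) × 0.02182 = 0.02182 mol
m(Mg) = 0.02182 × 24.30 = 0.5302 g
%Mg = 0.5302 / 0.751 × 100 = 70.60%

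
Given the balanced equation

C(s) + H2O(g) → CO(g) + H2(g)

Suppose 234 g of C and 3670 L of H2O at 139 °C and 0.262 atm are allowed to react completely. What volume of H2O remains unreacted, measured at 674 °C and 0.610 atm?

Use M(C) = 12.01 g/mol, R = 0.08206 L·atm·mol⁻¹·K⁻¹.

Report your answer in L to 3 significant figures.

n(C) = 234 / 12.01 = 19.48 mol
n(H2O) = PV/RT = (0.262 × 3670) / (0.08206 × 412.15) = 28.43 mol
For 19.48 mol C, stoichiometry requires (1/1) × 19.48 = 19.48 mol H2O; 28.43 mol is available, so C is limiting.
n(H2O) consumed = (1/1) × 19.48 = 19.48 mol; remaining = 28.43 − 19.48 = 8.950 mol
V(H2O) = nRT/P = 8.950 × 0.08206 × 947.15 / 0.610 = 1140 L

1140 L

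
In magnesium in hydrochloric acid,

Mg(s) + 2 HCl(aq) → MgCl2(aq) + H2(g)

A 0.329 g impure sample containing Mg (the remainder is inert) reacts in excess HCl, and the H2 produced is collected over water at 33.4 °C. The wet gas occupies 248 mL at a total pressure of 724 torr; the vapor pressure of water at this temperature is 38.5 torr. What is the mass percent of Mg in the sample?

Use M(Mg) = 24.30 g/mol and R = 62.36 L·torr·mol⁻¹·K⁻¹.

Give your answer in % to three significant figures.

65.7 %

P(H2) = 724 − 38.5 = 685.5 torr
n(H2) = PV/RT = (685.5 × 0.2480) / (62.36 × 306.55) = 0.008893 mol
n(Mg) = (1/1) × 0.008893 = 0.008893 mol
m(Mg) = 0.008893 × 24.30 = 0.2161 g
%Mg = 0.2161 / 0.329 × 100 = 65.68%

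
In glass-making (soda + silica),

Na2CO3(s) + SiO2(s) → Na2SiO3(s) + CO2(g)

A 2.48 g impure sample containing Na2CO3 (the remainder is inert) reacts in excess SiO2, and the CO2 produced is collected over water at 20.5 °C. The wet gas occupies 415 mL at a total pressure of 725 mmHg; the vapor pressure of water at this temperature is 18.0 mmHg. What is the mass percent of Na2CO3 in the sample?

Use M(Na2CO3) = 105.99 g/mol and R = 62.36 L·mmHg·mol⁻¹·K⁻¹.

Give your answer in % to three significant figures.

P(CO2) = 725 − 18.0 = 707.0 mmHg
n(CO2) = PV/RT = (707.0 × 0.4150) / (62.36 × 293.65) = 0.01602 mol
n(Na2CO3) = (1/1) × 0.01602 = 0.01602 mol
m(Na2CO3) = 0.01602 × 105.99 = 1.698 g
%Na2CO3 = 1.698 / 2.48 × 100 = 68.47%

68.5 %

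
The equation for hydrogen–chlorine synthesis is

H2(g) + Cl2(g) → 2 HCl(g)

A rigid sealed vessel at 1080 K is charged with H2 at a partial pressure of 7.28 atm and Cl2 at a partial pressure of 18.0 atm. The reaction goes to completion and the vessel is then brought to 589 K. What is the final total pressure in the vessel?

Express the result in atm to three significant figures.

13.8 atm

With V and T fixed, P_i ∝ n_i, so the mole ratios apply directly to partial pressures at 1080 K.
P(Cl2) required for 7.28 atm of H2 = (1/1) × 7.28 = 7.280 atm; available 18.0 atm, so H2 is limiting.
P(Cl2) remaining = 18.0 − (1/1) × 7.28 = 10.72 atm
P(gaseous products) = (2)/1 × 7.28 = 14.56 atm
P_total at 1080 K = 10.72 + 14.56 = 25.28 atm
Scaling to 589 K: P = 25.28 × 589/1080 = 13.79 atm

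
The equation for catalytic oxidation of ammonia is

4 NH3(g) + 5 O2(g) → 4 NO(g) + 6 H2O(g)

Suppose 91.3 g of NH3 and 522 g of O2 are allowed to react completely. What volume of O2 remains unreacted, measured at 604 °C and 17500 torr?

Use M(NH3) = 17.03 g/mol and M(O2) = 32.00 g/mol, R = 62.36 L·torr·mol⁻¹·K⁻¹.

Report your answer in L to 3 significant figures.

30.0 L

n(NH3) = 91.3 / 17.03 = 5.361 mol
n(O2) = 522 / 32.00 = 16.31 mol
For 5.361 mol NH3, stoichiometry requires (5/4) × 5.361 = 6.701 mol O2; 16.31 mol is available, so NH3 is limiting.
n(O2) consumed = (5/4) × 5.361 = 6.701 mol; remaining = 16.31 − 6.701 = 9.609 mol
V(O2) = nRT/P = 9.609 × 62.36 × 877.15 / 17500 = 30.03 L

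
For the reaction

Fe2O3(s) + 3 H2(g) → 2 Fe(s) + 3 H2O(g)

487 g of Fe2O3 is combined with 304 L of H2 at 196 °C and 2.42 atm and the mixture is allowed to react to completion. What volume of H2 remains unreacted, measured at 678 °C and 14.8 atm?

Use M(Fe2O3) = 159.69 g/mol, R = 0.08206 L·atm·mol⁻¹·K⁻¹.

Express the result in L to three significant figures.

52.5 L

n(Fe2O3) = 487 / 159.69 = 3.050 mol
n(H2) = PV/RT = (2.42 × 304) / (0.08206 × 469.15) = 19.11 mol
For 3.050 mol Fe2O3, stoichiometry requires (3/1) × 3.050 = 9.150 mol H2; 19.11 mol is available, so Fe2O3 is limiting.
n(H2) consumed = (3/1) × 3.050 = 9.150 mol; remaining = 19.11 − 9.150 = 9.960 mol
V(H2) = nRT/P = 9.960 × 0.08206 × 951.15 / 14.8 = 52.53 L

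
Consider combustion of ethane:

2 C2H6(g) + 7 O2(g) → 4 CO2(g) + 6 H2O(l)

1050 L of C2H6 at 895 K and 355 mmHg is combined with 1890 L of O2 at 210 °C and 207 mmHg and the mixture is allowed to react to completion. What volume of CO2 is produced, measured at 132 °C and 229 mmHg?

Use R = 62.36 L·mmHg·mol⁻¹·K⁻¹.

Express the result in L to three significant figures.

n(C2H6) = PV/RT = (355 × 1050) / (62.36 × 895) = 6.679 mol
n(O2) = PV/RT = (207 × 1890) / (62.36 × 483.15) = 12.99 mol
For 6.679 mol C2H6, stoichiometry requires (7/2) × 6.679 = 23.38 mol O2; 12.99 mol is available, so O2 is limiting.
n(CO2) = (4/7) × 12.99 = 7.423 mol
V(CO2) = nRT/P = 7.423 × 62.36 × 405.15 / 229 = 819.0 L

819 L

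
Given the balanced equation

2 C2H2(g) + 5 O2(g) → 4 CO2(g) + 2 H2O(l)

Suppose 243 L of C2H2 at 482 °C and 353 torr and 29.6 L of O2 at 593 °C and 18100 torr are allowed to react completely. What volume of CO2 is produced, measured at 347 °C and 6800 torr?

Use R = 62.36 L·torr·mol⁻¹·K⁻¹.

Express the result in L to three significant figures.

n(C2H2) = PV/RT = (353 × 243) / (62.36 × 755.15) = 1.822 mol
n(O2) = PV/RT = (18100 × 29.6) / (62.36 × 866.15) = 9.919 mol
For 1.822 mol C2H2, stoichiometry requires (5/2) × 1.822 = 4.555 mol O2; 9.919 mol is available, so C2H2 is limiting.
n(CO2) = (4/2) × 1.822 = 3.644 mol
V(CO2) = nRT/P = 3.644 × 62.36 × 620.15 / 6800 = 20.72 L

20.7 L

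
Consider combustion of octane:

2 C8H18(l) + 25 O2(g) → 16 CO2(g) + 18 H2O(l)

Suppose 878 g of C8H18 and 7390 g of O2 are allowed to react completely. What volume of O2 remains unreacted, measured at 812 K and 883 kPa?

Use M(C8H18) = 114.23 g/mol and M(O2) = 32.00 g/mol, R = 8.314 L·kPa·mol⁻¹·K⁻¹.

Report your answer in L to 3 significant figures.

1030 L

n(C8H18) = 878 / 114.23 = 7.686 mol
n(O2) = 7390 / 32.00 = 230.9 mol
For 7.686 mol C8H18, stoichiometry requires (25/2) × 7.686 = 96.08 mol O2; 230.9 mol is available, so C8H18 is limiting.
n(O2) consumed = (25/2) × 7.686 = 96.08 mol; remaining = 230.9 − 96.08 = 134.8 mol
V(O2) = nRT/P = 134.8 × 8.314 × 812 / 883 = 1031 L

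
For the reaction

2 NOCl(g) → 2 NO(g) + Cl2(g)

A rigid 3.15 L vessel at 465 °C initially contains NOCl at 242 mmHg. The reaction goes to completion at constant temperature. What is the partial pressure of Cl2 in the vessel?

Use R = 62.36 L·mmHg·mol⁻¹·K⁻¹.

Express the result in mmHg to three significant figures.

121 mmHg

n(NOCl)₀ = PV/RT = (242 × 3.15) / (62.36 × 738.15) = 0.01656 mol
n(Cl2) = (1/2) × 0.01656 = 0.008280 mol
P(Cl2) = nRT/V = 0.008280 × 62.36 × 738.15 / 3.15 = 121.0 mmHg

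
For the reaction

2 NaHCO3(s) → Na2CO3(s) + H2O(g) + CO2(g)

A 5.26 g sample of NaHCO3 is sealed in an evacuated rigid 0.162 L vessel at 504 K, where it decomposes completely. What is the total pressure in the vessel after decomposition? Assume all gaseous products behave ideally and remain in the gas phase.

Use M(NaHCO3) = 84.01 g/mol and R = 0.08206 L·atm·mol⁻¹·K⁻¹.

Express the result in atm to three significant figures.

16.0 atm

n(NaHCO3) = 5.26 / 84.01 = 0.06261 mol
n(gas produced) = (2/2) × 0.06261 = 0.06261 mol
P = nRT/V = 0.06261 × 0.08206 × 504 / 0.162 = 15.98 atm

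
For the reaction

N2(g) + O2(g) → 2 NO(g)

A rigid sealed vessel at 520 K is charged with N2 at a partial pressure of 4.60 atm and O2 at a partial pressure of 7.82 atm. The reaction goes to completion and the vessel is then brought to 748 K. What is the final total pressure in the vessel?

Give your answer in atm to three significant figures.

At constant V, partial pressures at 520 K are proportional to moles, so apply stoichiometry directly to pressures.
P(O2) required for 4.60 atm of N2 = (1/1) × 4.60 = 4.600 atm; available 7.82 atm, so N2 is limiting.
P(O2) remaining = 7.82 − (1/1) × 4.60 = 3.220 atm
P(gaseous products) = (2)/1 × 4.60 = 9.200 atm
P_total at 520 K = 3.220 + 9.200 = 12.42 atm
Scaling to 748 K: P = 12.42 × 748/520 = 17.87 atm

17.9 atm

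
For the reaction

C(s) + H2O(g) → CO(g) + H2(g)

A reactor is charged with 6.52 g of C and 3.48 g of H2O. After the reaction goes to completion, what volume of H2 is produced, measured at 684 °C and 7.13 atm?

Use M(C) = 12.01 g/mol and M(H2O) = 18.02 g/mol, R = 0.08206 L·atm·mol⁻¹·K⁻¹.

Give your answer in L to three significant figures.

n(C) = 6.52 / 12.01 = 0.5429 mol
n(H2O) = 3.48 / 18.02 = 0.1931 mol
For 0.5429 mol C, stoichiometry requires (1/1) × 0.5429 = 0.5429 mol H2O; 0.1931 mol is available, so H2O is limiting.
n(H2) = (1/1) × 0.1931 = 0.1931 mol
V(H2) = nRT/P = 0.1931 × 0.08206 × 957.15 / 7.13 = 2.127 L

2.13 L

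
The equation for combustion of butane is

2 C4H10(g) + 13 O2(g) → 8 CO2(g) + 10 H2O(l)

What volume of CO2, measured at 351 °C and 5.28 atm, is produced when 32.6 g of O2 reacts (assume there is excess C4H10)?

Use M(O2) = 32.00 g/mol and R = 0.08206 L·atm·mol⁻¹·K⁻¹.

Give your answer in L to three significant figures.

n(O2) = 32.60 / 32.00 = 1.019 mol
n(CO2) = (8/13) × 1.019 = 0.6271 mol
V = nRT/P = 0.6271 × 0.08206 × 624.15 / 5.28 = 6.083 L

6.08 L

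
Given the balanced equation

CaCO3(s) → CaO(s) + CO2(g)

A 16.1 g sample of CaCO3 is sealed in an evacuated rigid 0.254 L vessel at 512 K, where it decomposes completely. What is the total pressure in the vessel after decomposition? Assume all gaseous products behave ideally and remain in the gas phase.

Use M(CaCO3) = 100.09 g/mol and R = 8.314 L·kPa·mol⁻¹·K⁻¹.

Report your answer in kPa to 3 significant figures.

2700 kPa

n(CaCO3) = 16.1 / 100.09 = 0.1609 mol
n(gas produced) = (1/1) × 0.1609 = 0.1609 mol
P = nRT/V = 0.1609 × 8.314 × 512 / 0.254 = 2697 kPa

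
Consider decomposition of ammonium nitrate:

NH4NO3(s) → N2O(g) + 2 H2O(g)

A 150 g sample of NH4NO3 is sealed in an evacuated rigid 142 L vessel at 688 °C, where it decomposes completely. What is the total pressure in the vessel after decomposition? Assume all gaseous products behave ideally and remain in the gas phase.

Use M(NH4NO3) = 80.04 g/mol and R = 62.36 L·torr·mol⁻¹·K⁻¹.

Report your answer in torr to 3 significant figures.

n(NH4NO3) = 150 / 80.04 = 1.874 mol
n(gas produced) = (3/1) × 1.874 = 5.622 mol
P = nRT/V = 5.622 × 62.36 × 961.15 / 142 = 2373 torr

2370 torr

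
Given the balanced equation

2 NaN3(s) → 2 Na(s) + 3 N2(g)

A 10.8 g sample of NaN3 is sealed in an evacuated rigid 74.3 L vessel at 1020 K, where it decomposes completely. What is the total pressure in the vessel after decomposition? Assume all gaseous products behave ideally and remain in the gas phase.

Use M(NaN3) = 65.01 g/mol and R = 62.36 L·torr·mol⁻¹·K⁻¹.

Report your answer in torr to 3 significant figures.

213 torr

n(NaN3) = 10.8 / 65.01 = 0.1661 mol
n(gas produced) = (3/2) × 0.1661 = 0.2491 mol
P = nRT/V = 0.2491 × 62.36 × 1020 / 74.3 = 213.3 torr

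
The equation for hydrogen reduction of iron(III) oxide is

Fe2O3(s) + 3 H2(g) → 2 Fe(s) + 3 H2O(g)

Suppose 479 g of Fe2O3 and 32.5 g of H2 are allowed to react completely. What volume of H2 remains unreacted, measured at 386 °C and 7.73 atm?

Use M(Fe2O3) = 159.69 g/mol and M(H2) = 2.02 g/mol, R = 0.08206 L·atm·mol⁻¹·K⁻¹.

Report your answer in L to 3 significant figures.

n(Fe2O3) = 479 / 159.69 = 3.000 mol
n(H2) = 32.5 / 2.02 = 16.09 mol
For 3.000 mol Fe2O3, stoichiometry requires (3/1) × 3.000 = 9.000 mol H2; 16.09 mol is available, so Fe2O3 is limiting.
n(H2) consumed = (3/1) × 3.000 = 9.000 mol; remaining = 16.09 − 9.000 = 7.090 mol
V(H2) = nRT/P = 7.090 × 0.08206 × 659.15 / 7.73 = 49.61 L

49.6 L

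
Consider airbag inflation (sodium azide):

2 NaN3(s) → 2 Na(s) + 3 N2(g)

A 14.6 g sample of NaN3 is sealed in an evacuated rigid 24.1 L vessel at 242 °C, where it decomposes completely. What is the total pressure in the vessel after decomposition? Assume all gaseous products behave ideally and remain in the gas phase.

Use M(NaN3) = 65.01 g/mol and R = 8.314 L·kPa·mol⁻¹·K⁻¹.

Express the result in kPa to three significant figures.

59.9 kPa

n(NaN3) = 14.6 / 65.01 = 0.2246 mol
n(gas produced) = (3/2) × 0.2246 = 0.3369 mol
P = nRT/V = 0.3369 × 8.314 × 515.15 / 24.1 = 59.87 kPa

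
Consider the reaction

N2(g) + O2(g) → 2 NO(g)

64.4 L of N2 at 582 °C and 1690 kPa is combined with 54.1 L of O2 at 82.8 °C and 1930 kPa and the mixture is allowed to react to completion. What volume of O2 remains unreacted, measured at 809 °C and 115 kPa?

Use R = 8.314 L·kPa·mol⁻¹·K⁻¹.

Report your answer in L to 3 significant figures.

n(N2) = PV/RT = (1690 × 64.4) / (8.314 × 855.15) = 15.31 mol
n(O2) = PV/RT = (1930 × 54.1) / (8.314 × 355.95) = 35.28 mol
For 15.31 mol N2, stoichiometry requires (1/1) × 15.31 = 15.31 mol O2; 35.28 mol is available, so N2 is limiting.
n(O2) consumed = (1/1) × 15.31 = 15.31 mol; remaining = 35.28 − 15.31 = 19.97 mol
V(O2) = nRT/P = 19.97 × 8.314 × 1082.15 / 115 = 1562 L

1560 L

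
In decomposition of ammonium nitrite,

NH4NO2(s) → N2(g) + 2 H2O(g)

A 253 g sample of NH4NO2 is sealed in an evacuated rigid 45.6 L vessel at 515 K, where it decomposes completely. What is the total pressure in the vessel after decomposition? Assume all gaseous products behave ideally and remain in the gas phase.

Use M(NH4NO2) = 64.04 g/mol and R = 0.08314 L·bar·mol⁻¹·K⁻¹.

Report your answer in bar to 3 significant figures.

11.1 bar

n(NH4NO2) = 253 / 64.04 = 3.951 mol
n(gas produced) = (3/1) × 3.951 = 11.85 mol
P = nRT/V = 11.85 × 0.08314 × 515 / 45.6 = 11.13 bar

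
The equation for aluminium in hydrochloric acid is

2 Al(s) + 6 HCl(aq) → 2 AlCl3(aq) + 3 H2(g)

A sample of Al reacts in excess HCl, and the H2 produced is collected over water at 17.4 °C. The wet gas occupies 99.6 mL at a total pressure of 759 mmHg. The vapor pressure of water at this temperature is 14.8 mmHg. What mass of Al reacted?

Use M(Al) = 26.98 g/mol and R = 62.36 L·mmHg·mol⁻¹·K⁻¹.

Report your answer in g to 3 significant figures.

P(H2) = 759 − 14.8 = 744.2 mmHg
n(H2) = PV/RT = (744.2 × 0.09960) / (62.36 × 290.55) = 0.004091 mol
n(Al) = (2/3) × 0.004091 = 0.002727 mol
m(Al) = 0.002727 × 26.98 = 0.07357 g

0.0736 g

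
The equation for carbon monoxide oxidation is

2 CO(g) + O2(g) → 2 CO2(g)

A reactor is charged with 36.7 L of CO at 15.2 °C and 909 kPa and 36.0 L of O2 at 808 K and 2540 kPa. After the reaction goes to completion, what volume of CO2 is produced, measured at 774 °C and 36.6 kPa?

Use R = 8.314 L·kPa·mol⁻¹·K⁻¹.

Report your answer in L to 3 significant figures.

3310 L

n(CO) = PV/RT = (909 × 36.7) / (8.314 × 288.35) = 13.92 mol
n(O2) = PV/RT = (2540 × 36.0) / (8.314 × 808) = 13.61 mol
For 13.92 mol CO, stoichiometry requires (1/2) × 13.92 = 6.960 mol O2; 13.61 mol is available, so CO is limiting.
n(CO2) = (2/2) × 13.92 = 13.92 mol
V(CO2) = nRT/P = 13.92 × 8.314 × 1047.15 / 36.6 = 3311 L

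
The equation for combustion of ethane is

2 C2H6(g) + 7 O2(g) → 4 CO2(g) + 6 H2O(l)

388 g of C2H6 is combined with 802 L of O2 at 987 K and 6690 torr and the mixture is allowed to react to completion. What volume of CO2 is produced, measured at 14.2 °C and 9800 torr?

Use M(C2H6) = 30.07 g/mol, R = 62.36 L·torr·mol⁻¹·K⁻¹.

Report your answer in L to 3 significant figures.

n(C2H6) = 388 / 30.07 = 12.90 mol
n(O2) = PV/RT = (6690 × 802) / (62.36 × 987) = 87.17 mol
For 12.90 mol C2H6, stoichiometry requires (7/2) × 12.90 = 45.15 mol O2; 87.17 mol is available, so C2H6 is limiting.
n(CO2) = (4/2) × 12.90 = 25.80 mol
V(CO2) = nRT/P = 25.80 × 62.36 × 287.35 / 9800 = 47.17 L

47.2 L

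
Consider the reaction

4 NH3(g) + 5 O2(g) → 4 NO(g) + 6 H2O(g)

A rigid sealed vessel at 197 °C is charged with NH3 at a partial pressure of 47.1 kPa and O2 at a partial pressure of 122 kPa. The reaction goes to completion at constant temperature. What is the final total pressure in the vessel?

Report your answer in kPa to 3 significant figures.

Because the vessel is rigid and T is held at 197 °C, work the stoichiometry in partial pressures (P_i = n_iRT/V).
P(O2) required for 47.1 kPa of NH3 = (5/4) × 47.1 = 58.88 kPa; available 122 kPa, so NH3 is limiting.
P(O2) remaining = 122 − (5/4) × 47.1 = 63.12 kPa
P(gaseous products) = (4+6)/4 × 47.1 = 117.8 kPa
P_total at 197 °C = 63.12 + 117.8 = 180.9 kPa

181 kPa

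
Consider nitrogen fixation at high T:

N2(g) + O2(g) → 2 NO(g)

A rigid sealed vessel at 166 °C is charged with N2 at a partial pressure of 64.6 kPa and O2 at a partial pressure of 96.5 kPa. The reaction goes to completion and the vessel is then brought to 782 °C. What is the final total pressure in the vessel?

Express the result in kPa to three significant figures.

387 kPa

At constant V, partial pressures at 166 °C are proportional to moles, so apply stoichiometry directly to pressures.
P(O2) required for 64.6 kPa of N2 = (1/1) × 64.6 = 64.60 kPa; available 96.5 kPa, so N2 is limiting.
P(O2) remaining = 96.5 − (1/1) × 64.6 = 31.90 kPa
P(gaseous products) = (2)/1 × 64.6 = 129.2 kPa
P_total at 166 °C = 31.90 + 129.2 = 161.1 kPa
Scaling to 782 °C: P = 161.1 × 1055.15/439.15 = 387.1 kPa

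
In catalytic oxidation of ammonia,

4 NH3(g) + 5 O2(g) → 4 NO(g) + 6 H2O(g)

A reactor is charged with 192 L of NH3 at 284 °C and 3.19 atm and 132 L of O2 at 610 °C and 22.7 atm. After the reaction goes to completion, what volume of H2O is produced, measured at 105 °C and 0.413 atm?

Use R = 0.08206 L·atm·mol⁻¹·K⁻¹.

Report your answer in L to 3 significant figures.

1510 L

n(NH3) = PV/RT = (3.19 × 192) / (0.08206 × 557.15) = 13.40 mol
n(O2) = PV/RT = (22.7 × 132) / (0.08206 × 883.15) = 41.35 mol
For 13.40 mol NH3, stoichiometry requires (5/4) × 13.40 = 16.75 mol O2; 41.35 mol is available, so NH3 is limiting.
n(H2O) = (6/4) × 13.40 = 20.10 mol
V(H2O) = nRT/P = 20.10 × 0.08206 × 378.15 / 0.413 = 1510 L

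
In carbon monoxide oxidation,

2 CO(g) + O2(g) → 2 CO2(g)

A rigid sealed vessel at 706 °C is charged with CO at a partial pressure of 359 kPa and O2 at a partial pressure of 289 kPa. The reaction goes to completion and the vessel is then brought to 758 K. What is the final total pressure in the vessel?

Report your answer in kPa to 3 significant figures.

With V and T fixed, P_i ∝ n_i, so the mole ratios apply directly to partial pressures at 706 °C.
P(O2) required for 359 kPa of CO = (1/2) × 359 = 179.5 kPa; available 289 kPa, so CO is limiting.
P(O2) remaining = 289 − (1/2) × 359 = 109.5 kPa
P(gaseous products) = (2)/2 × 359 = 359.0 kPa
P_total at 706 °C = 109.5 + 359.0 = 468.5 kPa
Scaling to 758 K: P = 468.5 × 758/979.15 = 362.7 kPa

363 kPa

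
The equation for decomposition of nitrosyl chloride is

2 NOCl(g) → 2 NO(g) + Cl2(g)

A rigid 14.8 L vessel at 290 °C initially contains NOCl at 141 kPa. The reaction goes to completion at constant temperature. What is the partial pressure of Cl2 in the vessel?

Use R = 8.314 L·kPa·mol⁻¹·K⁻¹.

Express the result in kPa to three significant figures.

n(NOCl)₀ = PV/RT = (141 × 14.8) / (8.314 × 563.15) = 0.4457 mol
n(Cl2) = (1/2) × 0.4457 = 0.2228 mol
P(Cl2) = nRT/V = 0.2228 × 8.314 × 563.15 / 14.8 = 70.48 kPa

70.5 kPa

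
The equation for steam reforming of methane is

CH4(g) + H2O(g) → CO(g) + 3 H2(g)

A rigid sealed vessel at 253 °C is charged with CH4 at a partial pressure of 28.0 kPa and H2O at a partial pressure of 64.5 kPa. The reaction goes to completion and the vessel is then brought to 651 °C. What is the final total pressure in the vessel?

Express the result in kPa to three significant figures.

Because the vessel is rigid and T is held at 253 °C, work the stoichiometry in partial pressures (P_i = n_iRT/V).
P(H2O) required for 28.0 kPa of CH4 = (1/1) × 28.0 = 28.00 kPa; available 64.5 kPa, so CH4 is limiting.
P(H2O) remaining = 64.5 − (1/1) × 28.0 = 36.50 kPa
P(gaseous products) = (1+3)/1 × 28.0 = 112.0 kPa
P_total at 253 °C = 36.50 + 112.0 = 148.5 kPa
Scaling to 651 °C: P = 148.5 × 924.15/526.15 = 260.8 kPa

261 kPa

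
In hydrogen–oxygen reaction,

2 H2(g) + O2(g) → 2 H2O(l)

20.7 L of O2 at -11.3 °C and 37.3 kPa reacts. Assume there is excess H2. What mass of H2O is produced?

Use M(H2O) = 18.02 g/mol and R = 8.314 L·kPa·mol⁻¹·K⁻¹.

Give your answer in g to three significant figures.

12.8 g

n(O2) = PV/RT = (37.3 × 20.7) / (8.314 × 261.85) = 0.3547 mol
n(H2O) = (2/1) × 0.3547 = 0.7094 mol
m(H2O) = 0.7094 × 18.02 = 12.78 g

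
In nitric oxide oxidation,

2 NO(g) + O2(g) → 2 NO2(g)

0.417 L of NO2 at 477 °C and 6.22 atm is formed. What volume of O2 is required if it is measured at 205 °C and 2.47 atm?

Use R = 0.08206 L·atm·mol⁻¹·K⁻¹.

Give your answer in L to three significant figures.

n(NO2) = PV/RT = (6.22 × 0.417) / (0.08206 × 750.15) = 0.04214 mol
n(O2) = (1/2) × 0.04214 = 0.02107 mol
V = nRT/P = 0.02107 × 0.08206 × 478.15 / 2.47 = 0.3347 L

0.335 L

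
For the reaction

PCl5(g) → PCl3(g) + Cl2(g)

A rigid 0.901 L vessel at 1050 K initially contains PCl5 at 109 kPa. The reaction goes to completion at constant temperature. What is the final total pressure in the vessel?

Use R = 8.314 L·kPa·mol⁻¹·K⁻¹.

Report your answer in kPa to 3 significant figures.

218 kPa

Rigid vessel, constant T ⇒ P scales with total gas moles (1 → 2).
P_final = (2/1) × 109 = 218.0 kPa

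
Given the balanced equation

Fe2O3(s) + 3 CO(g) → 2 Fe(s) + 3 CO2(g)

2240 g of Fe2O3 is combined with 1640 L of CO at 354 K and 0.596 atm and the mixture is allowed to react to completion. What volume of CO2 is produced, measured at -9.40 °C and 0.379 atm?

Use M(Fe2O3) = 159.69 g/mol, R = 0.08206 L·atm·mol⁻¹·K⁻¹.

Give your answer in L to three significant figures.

n(Fe2O3) = 2240 / 159.69 = 14.03 mol
n(CO) = PV/RT = (0.596 × 1640) / (0.08206 × 354) = 33.65 mol
For 14.03 mol Fe2O3, stoichiometry requires (3/1) × 14.03 = 42.09 mol CO; 33.65 mol is available, so CO is limiting.
n(CO2) = (3/3) × 33.65 = 33.65 mol
V(CO2) = nRT/P = 33.65 × 0.08206 × 263.75 / 0.379 = 1922 L

1920 L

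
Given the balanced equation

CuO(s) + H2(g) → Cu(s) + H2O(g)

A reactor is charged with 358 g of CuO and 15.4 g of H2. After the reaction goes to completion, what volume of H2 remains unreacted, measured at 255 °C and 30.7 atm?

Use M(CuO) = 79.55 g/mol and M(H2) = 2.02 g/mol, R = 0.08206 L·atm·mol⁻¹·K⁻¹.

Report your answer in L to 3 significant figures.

n(CuO) = 358 / 79.55 = 4.500 mol
n(H2) = 15.4 / 2.02 = 7.624 mol
For 4.500 mol CuO, stoichiometry requires (1/1) × 4.500 = 4.500 mol H2; 7.624 mol is available, so CuO is limiting.
n(H2) consumed = (1/1) × 4.500 = 4.500 mol; remaining = 7.624 − 4.500 = 3.124 mol
V(H2) = nRT/P = 3.124 × 0.08206 × 528.15 / 30.7 = 4.410 L

4.41 L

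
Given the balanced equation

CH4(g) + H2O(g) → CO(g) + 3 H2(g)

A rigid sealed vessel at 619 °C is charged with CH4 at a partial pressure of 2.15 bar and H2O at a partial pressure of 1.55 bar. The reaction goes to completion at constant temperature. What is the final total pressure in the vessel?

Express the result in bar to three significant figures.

6.80 bar

At constant V, partial pressures at 619 °C are proportional to moles, so apply stoichiometry directly to pressures.
P(H2O) required for 2.15 bar of CH4 = (1/1) × 2.15 = 2.150 bar; available 1.55 bar, so H2O is limiting.
P(CH4) remaining = 2.15 − (1/1) × 1.55 = 0.6000 bar
P(gaseous products) = (1+3)/1 × 1.55 = 6.200 bar
P_total at 619 °C = 0.6000 + 6.200 = 6.800 bar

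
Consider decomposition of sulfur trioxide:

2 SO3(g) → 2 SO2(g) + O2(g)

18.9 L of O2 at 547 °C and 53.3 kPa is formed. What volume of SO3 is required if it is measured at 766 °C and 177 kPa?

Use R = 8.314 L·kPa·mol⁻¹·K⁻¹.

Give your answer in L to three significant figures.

n(O2) = PV/RT = (53.3 × 18.9) / (8.314 × 820.15) = 0.1477 mol
n(SO3) = (2/1) × 0.1477 = 0.2954 mol
V = nRT/P = 0.2954 × 8.314 × 1039.15 / 177 = 14.42 L

14.4 L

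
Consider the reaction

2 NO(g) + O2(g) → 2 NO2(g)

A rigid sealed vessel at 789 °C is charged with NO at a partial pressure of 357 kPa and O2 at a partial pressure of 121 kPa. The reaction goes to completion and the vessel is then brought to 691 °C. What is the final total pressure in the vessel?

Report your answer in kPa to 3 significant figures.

At constant V, partial pressures at 789 °C are proportional to moles, so apply stoichiometry directly to pressures.
P(O2) required for 357 kPa of NO = (1/2) × 357 = 178.5 kPa; available 121 kPa, so O2 is limiting.
P(NO) remaining = 357 − (2/1) × 121 = 115.0 kPa
P(gaseous products) = (2)/1 × 121 = 242.0 kPa
P_total at 789 °C = 115.0 + 242.0 = 357.0 kPa
Scaling to 691 °C: P = 357.0 × 964.15/1062.15 = 324.1 kPa

324 kPa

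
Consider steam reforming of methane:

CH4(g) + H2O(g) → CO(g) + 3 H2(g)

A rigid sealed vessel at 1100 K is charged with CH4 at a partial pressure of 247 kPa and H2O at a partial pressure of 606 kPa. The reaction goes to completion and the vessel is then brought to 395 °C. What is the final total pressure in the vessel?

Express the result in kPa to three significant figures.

818 kPa

With V and T fixed, P_i ∝ n_i, so the mole ratios apply directly to partial pressures at 1100 K.
P(H2O) required for 247 kPa of CH4 = (1/1) × 247 = 247.0 kPa; available 606 kPa, so CH4 is limiting.
P(H2O) remaining = 606 − (1/1) × 247 = 359.0 kPa
P(gaseous products) = (1+3)/1 × 247 = 988.0 kPa
P_total at 1100 K = 359.0 + 988.0 = 1347 kPa
Scaling to 395 °C: P = 1347 × 668.15/1100 = 818.2 kPa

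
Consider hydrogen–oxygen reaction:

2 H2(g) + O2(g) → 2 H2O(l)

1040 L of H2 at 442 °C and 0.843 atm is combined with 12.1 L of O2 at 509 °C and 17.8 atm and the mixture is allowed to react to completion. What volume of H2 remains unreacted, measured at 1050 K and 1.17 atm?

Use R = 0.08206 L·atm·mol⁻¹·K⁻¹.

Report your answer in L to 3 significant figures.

606 L

n(H2) = PV/RT = (0.843 × 1040) / (0.08206 × 715.15) = 14.94 mol
n(O2) = PV/RT = (17.8 × 12.1) / (0.08206 × 782.15) = 3.356 mol
For 14.94 mol H2, stoichiometry requires (1/2) × 14.94 = 7.470 mol O2; 3.356 mol is available, so O2 is limiting.
n(H2) consumed = (2/1) × 3.356 = 6.712 mol; remaining = 14.94 − 6.712 = 8.228 mol
V(H2) = nRT/P = 8.228 × 0.08206 × 1050 / 1.17 = 605.9 L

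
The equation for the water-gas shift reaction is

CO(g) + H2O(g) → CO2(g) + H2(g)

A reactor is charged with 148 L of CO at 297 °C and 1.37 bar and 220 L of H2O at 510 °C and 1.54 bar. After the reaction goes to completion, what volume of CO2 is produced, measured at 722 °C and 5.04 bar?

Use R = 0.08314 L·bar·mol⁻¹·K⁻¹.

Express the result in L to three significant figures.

70.2 L

n(CO) = PV/RT = (1.37 × 148) / (0.08314 × 570.15) = 4.277 mol
n(H2O) = PV/RT = (1.54 × 220) / (0.08314 × 783.15) = 5.203 mol
For 4.277 mol CO, stoichiometry requires (1/1) × 4.277 = 4.277 mol H2O; 5.203 mol is available, so CO is limiting.
n(CO2) = (1/1) × 4.277 = 4.277 mol
V(CO2) = nRT/P = 4.277 × 0.08314 × 995.15 / 5.04 = 70.21 L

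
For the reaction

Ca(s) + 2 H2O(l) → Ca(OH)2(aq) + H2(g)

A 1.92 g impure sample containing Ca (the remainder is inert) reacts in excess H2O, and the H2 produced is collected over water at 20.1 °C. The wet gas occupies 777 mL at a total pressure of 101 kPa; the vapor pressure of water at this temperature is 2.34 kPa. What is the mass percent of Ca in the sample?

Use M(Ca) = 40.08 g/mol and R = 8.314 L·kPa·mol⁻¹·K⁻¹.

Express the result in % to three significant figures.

P(H2) = 101 − 2.34 = 98.66 kPa
n(H2) = PV/RT = (98.66 × 0.7770) / (8.314 × 293.25) = 0.03144 mol
n(Ca) = (1/1) × 0.03144 = 0.03144 mol
m(Ca) = 0.03144 × 40.08 = 1.260 g
%Ca = 1.260 / 1.92 × 100 = 65.62%

65.6 %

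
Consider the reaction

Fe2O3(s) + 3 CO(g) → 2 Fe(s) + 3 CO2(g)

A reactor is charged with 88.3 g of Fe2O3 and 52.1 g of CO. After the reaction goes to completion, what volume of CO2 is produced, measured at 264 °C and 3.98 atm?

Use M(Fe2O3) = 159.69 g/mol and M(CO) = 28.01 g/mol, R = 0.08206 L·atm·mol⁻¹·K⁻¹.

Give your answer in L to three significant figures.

n(Fe2O3) = 88.3 / 159.69 = 0.5529 mol
n(CO) = 52.1 / 28.01 = 1.860 mol
For 0.5529 mol Fe2O3, stoichiometry requires (3/1) × 0.5529 = 1.659 mol CO; 1.860 mol is available, so Fe2O3 is limiting.
n(CO2) = (3/1) × 0.5529 = 1.659 mol
V(CO2) = nRT/P = 1.659 × 0.08206 × 537.15 / 3.98 = 18.37 L

18.4 L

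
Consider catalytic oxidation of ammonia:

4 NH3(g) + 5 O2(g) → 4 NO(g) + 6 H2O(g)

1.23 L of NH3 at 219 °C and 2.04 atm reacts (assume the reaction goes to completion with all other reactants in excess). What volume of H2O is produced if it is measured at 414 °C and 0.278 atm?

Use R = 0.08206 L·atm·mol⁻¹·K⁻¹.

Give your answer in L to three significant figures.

n(NH3) = PV/RT = (2.04 × 1.23) / (0.08206 × 492.15) = 0.06213 mol
n(H2O) = (6/4) × 0.06213 = 0.09320 mol
V = nRT/P = 0.09320 × 0.08206 × 687.15 / 0.278 = 18.90 L

18.9 L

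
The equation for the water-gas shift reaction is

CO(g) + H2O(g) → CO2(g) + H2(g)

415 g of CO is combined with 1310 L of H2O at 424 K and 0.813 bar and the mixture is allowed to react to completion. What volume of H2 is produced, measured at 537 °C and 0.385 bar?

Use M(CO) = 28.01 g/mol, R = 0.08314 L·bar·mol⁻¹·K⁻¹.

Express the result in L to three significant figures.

n(CO) = 415 / 28.01 = 14.82 mol
n(H2O) = PV/RT = (0.813 × 1310) / (0.08314 × 424) = 30.21 mol
For 14.82 mol CO, stoichiometry requires (1/1) × 14.82 = 14.82 mol H2O; 30.21 mol is available, so CO is limiting.
n(H2) = (1/1) × 14.82 = 14.82 mol
V(H2) = nRT/P = 14.82 × 0.08314 × 810.15 / 0.385 = 2593 L

2590 L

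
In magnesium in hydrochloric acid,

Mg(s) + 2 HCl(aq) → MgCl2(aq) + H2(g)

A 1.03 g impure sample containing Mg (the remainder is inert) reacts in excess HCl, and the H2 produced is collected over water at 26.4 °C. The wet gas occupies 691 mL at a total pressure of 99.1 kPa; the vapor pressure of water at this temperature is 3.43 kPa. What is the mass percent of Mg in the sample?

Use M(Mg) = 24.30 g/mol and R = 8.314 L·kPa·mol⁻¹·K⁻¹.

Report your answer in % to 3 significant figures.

P(H2) = 99.1 − 3.43 = 95.67 kPa
n(H2) = PV/RT = (95.67 × 0.6910) / (8.314 × 299.55) = 0.02654 mol
n(Mg) = (1/1) × 0.02654 = 0.02654 mol
m(Mg) = 0.02654 × 24.30 = 0.6449 g
%Mg = 0.6449 / 1.03 × 100 = 62.61%

62.6 %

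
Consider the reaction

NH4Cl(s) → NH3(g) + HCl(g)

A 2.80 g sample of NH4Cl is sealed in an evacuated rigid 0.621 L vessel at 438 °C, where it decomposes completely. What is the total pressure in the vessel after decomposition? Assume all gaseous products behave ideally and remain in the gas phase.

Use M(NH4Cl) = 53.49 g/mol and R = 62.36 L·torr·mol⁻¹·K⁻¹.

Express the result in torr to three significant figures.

n(NH4Cl) = 2.80 / 53.49 = 0.05235 mol
n(gas produced) = (2/1) × 0.05235 = 0.1047 mol
P = nRT/V = 0.1047 × 62.36 × 711.15 / 0.621 = 7477 torr

7480 torr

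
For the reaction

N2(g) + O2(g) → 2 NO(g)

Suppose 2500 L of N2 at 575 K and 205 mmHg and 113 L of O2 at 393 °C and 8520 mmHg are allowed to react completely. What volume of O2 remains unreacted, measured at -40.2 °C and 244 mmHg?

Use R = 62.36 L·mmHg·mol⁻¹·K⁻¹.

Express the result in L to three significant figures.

n(N2) = PV/RT = (205 × 2500) / (62.36 × 575) = 14.29 mol
n(O2) = PV/RT = (8520 × 113) / (62.36 × 666.15) = 23.18 mol
For 14.29 mol N2, stoichiometry requires (1/1) × 14.29 = 14.29 mol O2; 23.18 mol is available, so N2 is limiting.
n(O2) consumed = (1/1) × 14.29 = 14.29 mol; remaining = 23.18 − 14.29 = 8.890 mol
V(O2) = nRT/P = 8.890 × 62.36 × 232.95 / 244 = 529.3 L

529 L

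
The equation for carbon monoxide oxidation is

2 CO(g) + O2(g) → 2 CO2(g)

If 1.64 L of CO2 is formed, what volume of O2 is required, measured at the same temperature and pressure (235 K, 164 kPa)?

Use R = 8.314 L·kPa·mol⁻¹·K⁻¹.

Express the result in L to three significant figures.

At constant T and P, gas volumes are in the mole ratio: V(O2) = (1/2) × 1.64 = 0.8200 L

0.820 L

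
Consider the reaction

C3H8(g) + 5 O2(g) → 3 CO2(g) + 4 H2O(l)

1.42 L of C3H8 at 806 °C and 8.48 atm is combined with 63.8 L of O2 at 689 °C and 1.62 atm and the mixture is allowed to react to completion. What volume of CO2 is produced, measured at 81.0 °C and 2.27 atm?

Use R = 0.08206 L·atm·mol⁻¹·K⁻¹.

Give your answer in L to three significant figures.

n(C3H8) = PV/RT = (8.48 × 1.42) / (0.08206 × 1079.15) = 0.1360 mol
n(O2) = PV/RT = (1.62 × 63.8) / (0.08206 × 962.15) = 1.309 mol
For 0.1360 mol C3H8, stoichiometry requires (5/1) × 0.1360 = 0.6800 mol O2; 1.309 mol is available, so C3H8 is limiting.
n(CO2) = (3/1) × 0.1360 = 0.4080 mol
V(CO2) = nRT/P = 0.4080 × 0.08206 × 354.15 / 2.27 = 5.223 L

5.22 L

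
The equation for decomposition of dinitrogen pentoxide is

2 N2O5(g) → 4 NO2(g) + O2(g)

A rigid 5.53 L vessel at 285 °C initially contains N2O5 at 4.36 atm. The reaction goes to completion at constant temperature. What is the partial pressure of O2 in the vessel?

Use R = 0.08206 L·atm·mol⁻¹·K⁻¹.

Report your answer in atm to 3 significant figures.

2.18 atm

n(N2O5)₀ = PV/RT = (4.36 × 5.53) / (0.08206 × 558.15) = 0.5264 mol
n(O2) = (1/2) × 0.5264 = 0.2632 mol
P(O2) = nRT/V = 0.2632 × 0.08206 × 558.15 / 5.53 = 2.180 atm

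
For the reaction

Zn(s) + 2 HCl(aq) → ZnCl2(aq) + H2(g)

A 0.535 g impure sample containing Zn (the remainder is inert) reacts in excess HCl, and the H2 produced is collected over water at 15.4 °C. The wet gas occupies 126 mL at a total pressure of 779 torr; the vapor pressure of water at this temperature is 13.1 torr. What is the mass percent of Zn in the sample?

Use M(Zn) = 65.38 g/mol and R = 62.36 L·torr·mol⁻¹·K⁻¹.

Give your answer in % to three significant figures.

65.5 %

P(H2) = 779 − 13.1 = 765.9 torr
n(H2) = PV/RT = (765.9 × 0.1260) / (62.36 × 288.55) = 0.005363 mol
n(Zn) = (1/1) × 0.005363 = 0.005363 mol
m(Zn) = 0.005363 × 65.38 = 0.3506 g
%Zn = 0.3506 / 0.535 × 100 = 65.53%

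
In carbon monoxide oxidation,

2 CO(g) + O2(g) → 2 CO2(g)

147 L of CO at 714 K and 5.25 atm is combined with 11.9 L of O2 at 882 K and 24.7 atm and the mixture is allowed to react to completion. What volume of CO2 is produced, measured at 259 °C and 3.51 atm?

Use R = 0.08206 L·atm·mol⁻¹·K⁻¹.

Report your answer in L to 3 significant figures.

n(CO) = PV/RT = (5.25 × 147) / (0.08206 × 714) = 13.17 mol
n(O2) = PV/RT = (24.7 × 11.9) / (0.08206 × 882) = 4.061 mol
For 13.17 mol CO, stoichiometry requires (1/2) × 13.17 = 6.585 mol O2; 4.061 mol is available, so O2 is limiting.
n(CO2) = (2/1) × 4.061 = 8.122 mol
V(CO2) = nRT/P = 8.122 × 0.08206 × 532.15 / 3.51 = 101.0 L

101 L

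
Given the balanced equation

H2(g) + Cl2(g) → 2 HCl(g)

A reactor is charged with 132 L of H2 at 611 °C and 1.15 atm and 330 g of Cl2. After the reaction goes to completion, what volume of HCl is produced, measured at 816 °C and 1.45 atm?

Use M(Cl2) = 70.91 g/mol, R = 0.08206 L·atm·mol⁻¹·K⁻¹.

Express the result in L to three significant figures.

n(H2) = PV/RT = (1.15 × 132) / (0.08206 × 884.15) = 2.092 mol
n(Cl2) = 330 / 70.91 = 4.654 mol
For 2.092 mol H2, stoichiometry requires (1/1) × 2.092 = 2.092 mol Cl2; 4.654 mol is available, so H2 is limiting.
n(HCl) = (2/1) × 2.092 = 4.184 mol
V(HCl) = nRT/P = 4.184 × 0.08206 × 1089.15 / 1.45 = 257.9 L

258 L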